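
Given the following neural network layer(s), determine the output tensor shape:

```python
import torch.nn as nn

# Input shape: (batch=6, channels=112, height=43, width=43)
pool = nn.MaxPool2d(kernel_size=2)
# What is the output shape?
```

Input: (6, 112, 43, 43) -> Output: (6, 112, 21, 21)

Answer: (6, 112, 21, 21)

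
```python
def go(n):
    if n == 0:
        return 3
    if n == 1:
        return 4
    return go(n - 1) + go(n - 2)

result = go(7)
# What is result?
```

Build up from base cases: go(0)=3, go(1)=4, go(2)=7, go(3)=11, go(4)=18, go(5)=29, go(6)=47, ..., go(7)=76

Answer: 76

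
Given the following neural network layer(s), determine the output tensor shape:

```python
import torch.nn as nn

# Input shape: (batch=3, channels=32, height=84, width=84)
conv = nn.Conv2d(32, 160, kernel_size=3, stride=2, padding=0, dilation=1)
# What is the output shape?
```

Input: (3, 32, 84, 84) -> Output: (3, 160, 41, 41)

Answer: (3, 160, 41, 41)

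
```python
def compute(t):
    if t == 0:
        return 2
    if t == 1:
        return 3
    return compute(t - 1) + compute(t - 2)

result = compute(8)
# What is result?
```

Build up from base cases: compute(0)=2, compute(1)=3, compute(2)=5, compute(3)=8, compute(4)=13, compute(5)=21, compute(6)=34, ..., compute(8)=89

Answer: 89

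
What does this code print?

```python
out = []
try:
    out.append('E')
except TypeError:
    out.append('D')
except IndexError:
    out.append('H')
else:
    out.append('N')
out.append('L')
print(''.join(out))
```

Execution trace: 'E' (try body, no exception) → 'N' (else) → 'L' (after the try/except). Output: ENL

Answer: ENL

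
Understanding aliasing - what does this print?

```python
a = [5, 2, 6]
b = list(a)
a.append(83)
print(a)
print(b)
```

Key concept: list() constructor creates copy.
Step by step:
`a = [5, 2, 6]` → a = [5, 2, 6]
`b = list(a)` → b = [5, 2, 6]
`a.append(83)` → a = [5, 2, 6, 83]
`print(a)` → prints [5, 2, 6, 83]
`print(b)` → prints [5, 2, 6]

Answer:
[5, 2, 6, 83]
[5, 2, 6]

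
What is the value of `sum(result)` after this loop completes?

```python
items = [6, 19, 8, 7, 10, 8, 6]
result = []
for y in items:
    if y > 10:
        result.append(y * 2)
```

Sum of doubled values > 10
`result` takes the values: [] → [38]
So `sum(result)` = 38

Answer: 38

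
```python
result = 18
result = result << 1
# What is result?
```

Trace:
`result = 18` → result = 18
`result = result << 1` → result = 36
So result = 36

Answer: 36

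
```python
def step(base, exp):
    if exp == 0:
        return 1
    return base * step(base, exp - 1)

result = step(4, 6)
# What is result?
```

step(4, 6) = 4 * 4 * 4 * 4 * 4 * 4 = 4096

Answer: 4096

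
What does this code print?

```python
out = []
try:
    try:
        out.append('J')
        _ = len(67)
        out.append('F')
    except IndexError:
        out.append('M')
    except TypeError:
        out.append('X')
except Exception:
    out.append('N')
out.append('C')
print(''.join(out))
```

Execution trace: 'J' (inner try body) → 'X' (inner except TypeError) → 'C' (after the try/except). Output: JXC

Answer: JXC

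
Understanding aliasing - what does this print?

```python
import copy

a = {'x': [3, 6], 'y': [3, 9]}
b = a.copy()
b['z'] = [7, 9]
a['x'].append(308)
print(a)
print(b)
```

Key concept: shallow copy of dict with mutable values.
Step by step:
`a = {'x': [3, 6], 'y': [3, 9]}` → a = {'x': [3, 6], 'y': [3, 9]}
`b = a.copy()` → b = {'x': [3, 6], 'y': [3, 9]}
`b['z'] = [7, 9]` → b = {'x': [3, 6], 'y': [3, 9], 'z': [7, 9]}
`a['x'].append(308)` → a = {'x': [3, 6, 308], 'y': [3, 9]}; b = {'x': [3, 6, 308], 'y': [3, 9], 'z': [7, 9]}
`print(a)` → prints {'x': [3, 6, 308], 'y': [3, 9]}
`print(b)` → prints {'x': [3, 6, 308], 'y': [3, 9], 'z': [7, 9]}

Answer:
{'x': [3, 6, 308], 'y': [3, 9]}
{'x': [3, 6, 308], 'y': [3, 9], 'z': [7, 9]}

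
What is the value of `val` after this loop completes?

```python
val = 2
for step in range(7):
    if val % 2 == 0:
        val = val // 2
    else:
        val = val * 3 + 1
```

Collatz-style transformation from 2
`val` takes the values: 2 → 1 → 4 → 2 → 1 → 4 → 2 → 1

Answer: 1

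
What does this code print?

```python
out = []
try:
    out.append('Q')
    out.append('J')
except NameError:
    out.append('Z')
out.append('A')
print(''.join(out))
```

Execution trace: 'Q' (try body) → 'J' (try body, no exception) → 'A' (after the try/except). Output: QJA

Answer: QJA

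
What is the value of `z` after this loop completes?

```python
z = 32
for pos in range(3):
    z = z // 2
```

Halve 3 times: 32 // 2^3 = 4
`z` takes the values: 32 → 16 → 8 → 4

Answer: 4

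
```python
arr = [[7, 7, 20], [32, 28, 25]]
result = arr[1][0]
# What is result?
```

Trace:
`arr = [[7, 7, 20], [32, 28, 25]]` → arr = [[7, 7, 20], [32, 28, 25]]
`result = arr[1][0]` → result = 32
So result = 32

Answer: 32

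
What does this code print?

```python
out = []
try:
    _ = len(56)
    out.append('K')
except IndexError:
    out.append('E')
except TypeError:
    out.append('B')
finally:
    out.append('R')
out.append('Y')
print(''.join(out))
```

Execution trace: 'B' (except TypeError) → 'R' (finally) → 'Y' (after the try/except). Output: BRY

Answer: BRY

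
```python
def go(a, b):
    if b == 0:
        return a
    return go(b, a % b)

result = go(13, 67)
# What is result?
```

go(13, 67) -> go(67, 13) -> go(13, 2) -> go(2, 1) -> go(1, 0) -> 1

Answer: 1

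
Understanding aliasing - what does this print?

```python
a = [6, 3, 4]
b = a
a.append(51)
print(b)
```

Key concept: basic list aliasing.
Step by step:
`a = [6, 3, 4]` → a = [6, 3, 4]
`b = a` → b = [6, 3, 4] (same object as a)
`a.append(51)` → a = [6, 3, 4, 51] (same object as b); b = [6, 3, 4, 51] (same object as a)
`print(b)` → prints [6, 3, 4, 51]

Answer: [6, 3, 4, 51]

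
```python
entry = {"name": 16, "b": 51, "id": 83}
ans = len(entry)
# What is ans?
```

Trace:
`entry = {"name": 16, "b": 51, "id": 83}` → entry = {'name': 16, 'b': 51, 'id': 83}
`ans = len(entry)` → ans = 3
So ans = 3

Answer: 3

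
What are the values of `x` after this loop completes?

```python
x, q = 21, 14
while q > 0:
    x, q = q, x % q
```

GCD of 21 and 14
`x` takes the values: 21 → 14 → 7

Answer: 7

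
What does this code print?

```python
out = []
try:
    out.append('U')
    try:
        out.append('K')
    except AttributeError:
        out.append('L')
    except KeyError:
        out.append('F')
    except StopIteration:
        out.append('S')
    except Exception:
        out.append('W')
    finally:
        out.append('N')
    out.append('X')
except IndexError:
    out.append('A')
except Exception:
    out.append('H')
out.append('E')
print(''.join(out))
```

Execution trace: 'U' (try body) → 'K' (inner try body, no exception) → 'N' (inner finally) → 'X' (try body, no exception) → 'E' (after the try/except). Output: UKNXE

Answer: UKNXE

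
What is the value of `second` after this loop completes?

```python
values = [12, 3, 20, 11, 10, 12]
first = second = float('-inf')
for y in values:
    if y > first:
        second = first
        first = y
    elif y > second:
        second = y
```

Second largest (with repeats) in [12, 3, 20, 11, 10, 12]
`second` takes the values: -inf → 3 → 12

Answer: 12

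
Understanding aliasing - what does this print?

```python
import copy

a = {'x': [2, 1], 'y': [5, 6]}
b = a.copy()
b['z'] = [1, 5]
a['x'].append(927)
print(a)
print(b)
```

Key concept: shallow copy of dict with mutable values.
Step by step:
`a = {'x': [2, 1], 'y': [5, 6]}` → a = {'x': [2, 1], 'y': [5, 6]}
`b = a.copy()` → b = {'x': [2, 1], 'y': [5, 6]}
`b['z'] = [1, 5]` → b = {'x': [2, 1], 'y': [5, 6], 'z': [1, 5]}
`a['x'].append(927)` → a = {'x': [2, 1, 927], 'y': [5, 6]}; b = {'x': [2, 1, 927], 'y': [5, 6], 'z': [1, 5]}
`print(a)` → prints {'x': [2, 1, 927], 'y': [5, 6]}
`print(b)` → prints {'x': [2, 1, 927], 'y': [5, 6], 'z': [1, 5]}

Answer:
{'x': [2, 1, 927], 'y': [5, 6]}
{'x': [2, 1, 927], 'y': [5, 6], 'z': [1, 5]}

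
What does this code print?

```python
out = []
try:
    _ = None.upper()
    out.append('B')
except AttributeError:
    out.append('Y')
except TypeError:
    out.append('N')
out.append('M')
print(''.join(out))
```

Execution trace: 'Y' (except AttributeError) → 'M' (after the try/except). Output: YM

Answer: YM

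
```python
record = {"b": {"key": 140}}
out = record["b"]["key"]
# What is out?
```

Trace:
`record = {"b": {"key": 140}}` → record = {'b': {'key': 140}}
`out = record["b"]["key"]` → out = 140
So out = 140

Answer: 140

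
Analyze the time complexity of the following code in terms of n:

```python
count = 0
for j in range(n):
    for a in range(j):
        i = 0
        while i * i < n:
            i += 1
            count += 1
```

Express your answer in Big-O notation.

Each loop level contributes: n × n × √n. Multiplying the contributions gives O(n^2√n).

Answer: O(n^2√n)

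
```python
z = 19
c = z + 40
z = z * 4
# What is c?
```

Trace:
`z = 19` → z = 19
`c = z + 40` → c = 59
`z = z * 4` → z = 76
So c = 59

Answer: 59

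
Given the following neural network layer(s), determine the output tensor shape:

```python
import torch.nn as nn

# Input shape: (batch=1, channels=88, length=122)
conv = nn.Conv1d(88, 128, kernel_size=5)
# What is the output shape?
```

Input: (1, 88, 122) -> Output: (1, 128, 118)

Answer: (1, 128, 118)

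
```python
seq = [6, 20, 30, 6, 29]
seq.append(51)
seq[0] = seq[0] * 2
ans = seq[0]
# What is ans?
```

Trace:
`seq = [6, 20, 30, 6, 29]` → seq = [6, 20, 30, 6, 29]
`seq.append(51)` → seq = [6, 20, 30, 6, 29, 51]
`seq[0] = seq[0] * 2` → seq = [12, 20, 30, 6, 29, 51]
`ans = seq[0]` → ans = 12
So ans = 12

Answer: 12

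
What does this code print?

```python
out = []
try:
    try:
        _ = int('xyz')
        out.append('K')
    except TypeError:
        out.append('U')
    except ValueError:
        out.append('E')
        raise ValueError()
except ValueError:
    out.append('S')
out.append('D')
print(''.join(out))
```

Execution trace: 'E' (inner except ValueError) → 'S' (outer except ValueError) → 'D' (after the try/except). Output: ESD

Answer: ESD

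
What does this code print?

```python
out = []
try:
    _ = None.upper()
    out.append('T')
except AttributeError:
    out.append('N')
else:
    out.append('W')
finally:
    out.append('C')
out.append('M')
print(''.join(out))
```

Execution trace: 'N' (except AttributeError) → 'C' (finally) → 'M' (after the try/except). Output: NCM

Answer: NCM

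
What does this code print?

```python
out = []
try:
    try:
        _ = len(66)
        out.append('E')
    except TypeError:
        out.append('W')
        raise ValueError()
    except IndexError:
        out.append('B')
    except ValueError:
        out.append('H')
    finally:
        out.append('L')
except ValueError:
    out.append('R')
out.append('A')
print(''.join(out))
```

Execution trace: 'W' (inner except TypeError) → 'L' (inner finally) → 'R' (outer except ValueError) → 'A' (after the try/except). Output: WLRA

Answer: WLRA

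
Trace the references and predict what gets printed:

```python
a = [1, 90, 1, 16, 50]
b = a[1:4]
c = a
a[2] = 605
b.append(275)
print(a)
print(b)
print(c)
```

Key concept: slice vs alias.
Step by step:
`a = [1, 90, 1, 16, 50]` → a = [1, 90, 1, 16, 50]
`b = a[1:4]` → b = [90, 1, 16]
`c = a` → c = [1, 90, 1, 16, 50] (same object as a)
`a[2] = 605` → a = [1, 90, 605, 16, 50] (same object as c); c = [1, 90, 605, 16, 50] (same object as a)
`b.append(275)` → b = [90, 1, 16, 275]
`print(a)` → prints [1, 90, 605, 16, 50]
`print(b)` → prints [90, 1, 16, 275]
`print(c)` → prints [1, 90, 605, 16, 50]

Answer:
[1, 90, 605, 16, 50]
[90, 1, 16, 275]
[1, 90, 605, 16, 50]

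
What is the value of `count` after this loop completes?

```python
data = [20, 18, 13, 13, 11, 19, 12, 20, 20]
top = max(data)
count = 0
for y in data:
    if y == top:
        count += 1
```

Count of max value 20 in [20, 18, 13, 13, 11, 19, 12, 20, 20]
`count` takes the values: 0 → 1 → 2 → 3

Answer: 3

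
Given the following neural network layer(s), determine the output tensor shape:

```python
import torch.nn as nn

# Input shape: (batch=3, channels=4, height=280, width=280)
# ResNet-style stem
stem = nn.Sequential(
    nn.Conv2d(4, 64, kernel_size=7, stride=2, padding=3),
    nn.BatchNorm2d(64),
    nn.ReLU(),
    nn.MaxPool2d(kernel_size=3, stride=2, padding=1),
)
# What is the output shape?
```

Input: (3, 4, 280, 280) -> after Conv2d 7x7 stride=2: (3, 64, 140, 140) -> Output: (3, 64, 70, 70)

Answer: (3, 64, 70, 70)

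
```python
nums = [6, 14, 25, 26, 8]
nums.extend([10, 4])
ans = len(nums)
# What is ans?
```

Trace:
`nums = [6, 14, 25, 26, 8]` → nums = [6, 14, 25, 26, 8]
`nums.extend([10, 4])` → nums = [6, 14, 25, 26, 8, 10, 4]
`ans = len(nums)` → ans = 7
So ans = 7

Answer: 7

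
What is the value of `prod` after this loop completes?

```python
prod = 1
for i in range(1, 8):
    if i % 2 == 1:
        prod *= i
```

Product of odd numbers 1 to 7
`prod` takes the values: 1 → 3 → 15 → 105

Answer: 105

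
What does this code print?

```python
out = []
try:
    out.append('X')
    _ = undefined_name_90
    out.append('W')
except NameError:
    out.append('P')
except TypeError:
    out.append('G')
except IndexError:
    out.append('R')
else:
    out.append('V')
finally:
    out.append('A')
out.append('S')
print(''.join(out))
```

Execution trace: 'X' (try body) → 'P' (except NameError) → 'A' (finally) → 'S' (after the try/except). Output: XPAS

Answer: XPAS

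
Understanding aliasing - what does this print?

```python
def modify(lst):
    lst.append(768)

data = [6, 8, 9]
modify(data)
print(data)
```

Key concept: function modifies passed list.
Step by step:
`data = [6, 8, 9]` → data = [6, 8, 9]
`modify(data)` → data = [6, 8, 9, 768]
`print(data)` → prints [6, 8, 9, 768]

Answer: [6, 8, 9, 768]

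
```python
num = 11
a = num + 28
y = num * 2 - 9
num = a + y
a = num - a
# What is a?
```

Trace:
`num = 11` → num = 11
`a = num + 28` → a = 39
`y = num * 2 - 9` → y = 13
`num = a + y` → num = 52
`a = num - a` → a = 13
So a = 13

Answer: 13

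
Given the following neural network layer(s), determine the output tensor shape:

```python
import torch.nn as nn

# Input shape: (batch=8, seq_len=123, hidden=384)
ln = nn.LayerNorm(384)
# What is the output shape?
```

Input: (8, 123, 384) -> Output: (8, 123, 384)

Answer: (8, 123, 384)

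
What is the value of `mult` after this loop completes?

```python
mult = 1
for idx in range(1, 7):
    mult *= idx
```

6! = 720
`mult` takes the values: 1 → 2 → 6 → 24 → 120 → 720

Answer: 720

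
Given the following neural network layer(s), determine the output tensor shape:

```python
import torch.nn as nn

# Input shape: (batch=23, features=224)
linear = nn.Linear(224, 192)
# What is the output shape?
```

Input: (23, 224) -> Output: (23, 192)

Answer: (23, 192)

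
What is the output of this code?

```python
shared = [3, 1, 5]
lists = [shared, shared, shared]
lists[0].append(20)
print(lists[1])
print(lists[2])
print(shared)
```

Key concept: list of same reference.
Step by step:
`shared = [3, 1, 5]` → shared = [3, 1, 5]
`lists = [shared, shared, shared]` → lists = [[3, 1, 5], [3, 1, 5], [3, 1, 5]]
`lists[0].append(20)` → shared = [3, 1, 5, 20]; lists = [[3, 1, 5, 20], [3, 1, 5, 20], [3, 1, 5, 20]]
`print(lists[1])` → prints [3, 1, 5, 20]
`print(lists[2])` → prints [3, 1, 5, 20]
`print(shared)` → prints [3, 1, 5, 20]

Answer:
[3, 1, 5, 20]
[3, 1, 5, 20]
[3, 1, 5, 20]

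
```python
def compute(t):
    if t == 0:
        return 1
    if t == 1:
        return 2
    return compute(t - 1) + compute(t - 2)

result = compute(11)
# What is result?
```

Build up from base cases: compute(0)=1, compute(1)=2, compute(2)=3, compute(3)=5, compute(4)=8, compute(5)=13, compute(6)=21, ..., compute(11)=233

Answer: 233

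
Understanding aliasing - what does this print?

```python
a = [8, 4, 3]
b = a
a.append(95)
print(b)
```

Key concept: basic list aliasing.
Step by step:
`a = [8, 4, 3]` → a = [8, 4, 3]
`b = a` → b = [8, 4, 3] (same object as a)
`a.append(95)` → a = [8, 4, 3, 95] (same object as b); b = [8, 4, 3, 95] (same object as a)
`print(b)` → prints [8, 4, 3, 95]

Answer: [8, 4, 3, 95]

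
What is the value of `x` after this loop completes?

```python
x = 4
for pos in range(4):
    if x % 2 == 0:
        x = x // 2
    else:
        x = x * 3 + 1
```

Collatz-style transformation from 4
`x` takes the values: 4 → 2 → 1 → 4 → 2

Answer: 2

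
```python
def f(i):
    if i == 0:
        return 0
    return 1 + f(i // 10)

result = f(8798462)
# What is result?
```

Count of digits of 8798462: 7

Answer: 7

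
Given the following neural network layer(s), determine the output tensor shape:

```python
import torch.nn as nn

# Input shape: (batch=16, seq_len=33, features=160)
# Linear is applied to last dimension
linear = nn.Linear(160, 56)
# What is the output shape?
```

Input: (16, 33, 160) -> Output: (16, 33, 56)

Answer: (16, 33, 56)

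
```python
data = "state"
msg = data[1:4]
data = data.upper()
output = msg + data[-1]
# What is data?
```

Trace:
`data = "state"` → data = 'state'
`msg = data[1:4]` → msg = 'tat'
`data = data.upper()` → data = 'STATE'
`output = msg + data[-1]` → output = 'tatE'
So data = 'STATE'

Answer: 'STATE'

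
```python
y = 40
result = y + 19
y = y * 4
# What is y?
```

Trace:
`y = 40` → y = 40
`result = y + 19` → result = 59
`y = y * 4` → y = 160
So y = 160

Answer: 160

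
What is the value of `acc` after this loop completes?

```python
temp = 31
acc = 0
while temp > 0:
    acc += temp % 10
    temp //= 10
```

Sum digits of 31
`acc` takes the values: 0 → 1 → 4

Answer: 4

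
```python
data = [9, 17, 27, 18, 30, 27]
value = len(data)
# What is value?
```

Trace:
`data = [9, 17, 27, 18, 30, 27]` → data = [9, 17, 27, 18, 30, 27]
`value = len(data)` → value = 6
So value = 6

Answer: 6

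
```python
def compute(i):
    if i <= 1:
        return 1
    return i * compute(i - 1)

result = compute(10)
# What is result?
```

compute(10) = 10 * 9 * 8 * 7 * 6 * 5 * 4 * 3 * 2 * 1 = 3628800

Answer: 3628800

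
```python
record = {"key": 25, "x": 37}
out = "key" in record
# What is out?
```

Trace:
`record = {"key": 25, "x": 37}` → record = {'key': 25, 'x': 37}
`out = "key" in record` → out = True
So out = True

Answer: True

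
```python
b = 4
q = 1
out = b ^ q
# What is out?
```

Trace:
`b = 4` → b = 4
`q = 1` → q = 1
`out = b ^ q` → out = 5
So out = 5

Answer: 5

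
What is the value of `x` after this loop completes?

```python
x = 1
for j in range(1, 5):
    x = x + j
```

Start at 1, add 1 through 4
`x` takes the values: 1 → 2 → 4 → 7 → 11

Answer: 11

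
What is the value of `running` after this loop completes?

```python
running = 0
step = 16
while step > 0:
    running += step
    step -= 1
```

Sum 16 down to 1
`running` takes the values: 0 → 16 → 31 → 45 → 58 → 70 → 81 → 91 → 100 → 108 → 115 → 121 → 126 → 130 → 133 → 135 → 136

Answer: 136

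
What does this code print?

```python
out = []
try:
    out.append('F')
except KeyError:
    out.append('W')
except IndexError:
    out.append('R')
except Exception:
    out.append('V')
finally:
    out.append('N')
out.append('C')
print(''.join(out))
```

Execution trace: 'F' (try body, no exception) → 'N' (finally) → 'C' (after the try/except). Output: FNC

Answer: FNC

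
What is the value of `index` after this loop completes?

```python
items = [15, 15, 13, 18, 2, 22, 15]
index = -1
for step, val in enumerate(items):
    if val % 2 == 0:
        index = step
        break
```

First even number index in [15, 15, 13, 18, 2, 22, 15]
`index` takes the values: -1 → 3

Answer: 3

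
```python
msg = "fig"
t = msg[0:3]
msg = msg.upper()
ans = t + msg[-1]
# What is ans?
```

Trace:
`msg = "fig"` → msg = 'fig'
`t = msg[0:3]` → t = 'fig'
`msg = msg.upper()` → msg = 'FIG'
`ans = t + msg[-1]` → ans = 'figG'
So ans = 'figG'

Answer: 'figG'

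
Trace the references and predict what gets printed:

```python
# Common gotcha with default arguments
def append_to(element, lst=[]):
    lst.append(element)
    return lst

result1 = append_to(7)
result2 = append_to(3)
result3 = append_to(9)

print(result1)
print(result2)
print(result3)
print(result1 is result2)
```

Key concept: mutable default argument gotcha.
Step by step:
`result1 = append_to(7)` → result1 = [7]
`result2 = append_to(3)` → result1 = [7, 3] (same object as result2); result2 = [7, 3] (same object as result1)
`result3 = append_to(9)` → result1 = [7, 3, 9] (same object as result2, result3); result2 = [7, 3, 9] (same object as result1, result3); result3 = [7, 3, 9] (same object as result1, result2)
`print(result1)` → prints [7, 3, 9]
`print(result2)` → prints [7, 3, 9]
`print(result3)` → prints [7, 3, 9]
`print(result1 is result2)` → prints True

Answer:
[7, 3, 9]
[7, 3, 9]
[7, 3, 9]
True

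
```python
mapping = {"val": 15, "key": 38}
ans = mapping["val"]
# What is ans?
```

Trace:
`mapping = {"val": 15, "key": 38}` → mapping = {'val': 15, 'key': 38}
`ans = mapping["val"]` → ans = 15
So ans = 15

Answer: 15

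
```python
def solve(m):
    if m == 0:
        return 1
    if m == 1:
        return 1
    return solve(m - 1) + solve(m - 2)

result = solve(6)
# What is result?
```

Build up from base cases: solve(0)=1, solve(1)=1, solve(2)=2, solve(3)=3, solve(4)=5, solve(5)=8, solve(6)=13

Answer: 13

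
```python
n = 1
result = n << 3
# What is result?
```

Trace:
`n = 1` → n = 1
`result = n << 3` → result = 8
So result = 8

Answer: 8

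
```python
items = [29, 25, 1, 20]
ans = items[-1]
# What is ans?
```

Trace:
`items = [29, 25, 1, 20]` → items = [29, 25, 1, 20]
`ans = items[-1]` → ans = 20
So ans = 20

Answer: 20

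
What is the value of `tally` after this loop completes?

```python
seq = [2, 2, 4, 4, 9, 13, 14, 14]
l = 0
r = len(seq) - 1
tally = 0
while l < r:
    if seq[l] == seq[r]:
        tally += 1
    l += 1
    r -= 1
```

Count matching pairs from ends
`tally` takes the values: 0

Answer: 0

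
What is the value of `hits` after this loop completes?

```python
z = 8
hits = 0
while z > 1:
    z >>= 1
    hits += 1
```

Count right shifts until 1
`hits` takes the values: 0 → 1 → 2 → 3

Answer: 3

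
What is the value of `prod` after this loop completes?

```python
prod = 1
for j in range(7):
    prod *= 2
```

2^7 = 128
`prod` takes the values: 1 → 2 → 4 → 8 → 16 → 32 → 64 → 128

Answer: 128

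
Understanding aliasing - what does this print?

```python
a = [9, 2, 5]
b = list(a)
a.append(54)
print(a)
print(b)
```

Key concept: list() constructor creates copy.
Step by step:
`a = [9, 2, 5]` → a = [9, 2, 5]
`b = list(a)` → b = [9, 2, 5]
`a.append(54)` → a = [9, 2, 5, 54]
`print(a)` → prints [9, 2, 5, 54]
`print(b)` → prints [9, 2, 5]

Answer:
[9, 2, 5, 54]
[9, 2, 5]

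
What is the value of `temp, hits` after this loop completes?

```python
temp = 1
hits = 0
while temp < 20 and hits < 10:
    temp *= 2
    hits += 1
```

Double until >= 20 or 10 iterations
`temp, hits` takes the values: (1, 0) → (2, 0) → (2, 1) → (4, 1) → (4, 2) → (8, 2) → (8, 3) → (16, 3) → (16, 4) → (32, 4) → (32, 5)

Answer: 32, 5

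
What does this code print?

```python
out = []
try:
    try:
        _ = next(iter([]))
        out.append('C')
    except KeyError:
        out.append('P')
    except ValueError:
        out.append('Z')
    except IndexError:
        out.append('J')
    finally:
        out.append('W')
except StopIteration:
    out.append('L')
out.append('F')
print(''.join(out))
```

Execution trace: 'W' (finally) → 'L' (outer except StopIteration) → 'F' (after the try/except). Output: WLF

Answer: WLF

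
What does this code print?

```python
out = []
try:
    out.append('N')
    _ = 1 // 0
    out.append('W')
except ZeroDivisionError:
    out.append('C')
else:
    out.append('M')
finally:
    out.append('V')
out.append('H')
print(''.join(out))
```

Execution trace: 'N' (try body) → 'C' (except ZeroDivisionError) → 'V' (finally) → 'H' (after the try/except). Output: NCVH

Answer: NCVH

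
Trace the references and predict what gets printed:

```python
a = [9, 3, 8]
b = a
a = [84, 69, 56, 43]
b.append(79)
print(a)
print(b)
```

Key concept: rebinding vs mutation: a is rebound to a new list, b still points at the original.
Step by step:
`a = [9, 3, 8]` → a = [9, 3, 8]
`b = a` → b = [9, 3, 8] (same object as a)
`a = [84, 69, 56, 43]` → a = [84, 69, 56, 43]
`b.append(79)` → b = [9, 3, 8, 79]
`print(a)` → prints [84, 69, 56, 43]
`print(b)` → prints [9, 3, 8, 79]

Answer:
[84, 69, 56, 43]
[9, 3, 8, 79]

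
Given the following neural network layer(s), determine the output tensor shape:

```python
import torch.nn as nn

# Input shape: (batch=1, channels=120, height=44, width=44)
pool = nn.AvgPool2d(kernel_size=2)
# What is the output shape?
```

Input: (1, 120, 44, 44) -> Output: (1, 120, 22, 22)

Answer: (1, 120, 22, 22)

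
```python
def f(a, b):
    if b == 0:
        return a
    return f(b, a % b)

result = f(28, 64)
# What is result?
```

f(28, 64) -> f(64, 28) -> f(28, 8) -> f(8, 4) -> f(4, 0) -> 4

Answer: 4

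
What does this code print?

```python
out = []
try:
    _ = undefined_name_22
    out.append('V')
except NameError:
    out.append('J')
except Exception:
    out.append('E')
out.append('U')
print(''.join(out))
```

Execution trace: 'J' (except NameError) → 'U' (after the try/except). Output: JU

Answer: JU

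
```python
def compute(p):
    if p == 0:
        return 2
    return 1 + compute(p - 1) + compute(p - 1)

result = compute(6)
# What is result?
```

compute(p) = 1 + 2·compute(p-1), compute(0)=2. Closed form: (2+1)·2^6 - 1 = 191.

Answer: 191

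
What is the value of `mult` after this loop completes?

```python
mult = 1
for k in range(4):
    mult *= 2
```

2^4 = 16
`mult` takes the values: 1 → 2 → 4 → 8 → 16

Answer: 16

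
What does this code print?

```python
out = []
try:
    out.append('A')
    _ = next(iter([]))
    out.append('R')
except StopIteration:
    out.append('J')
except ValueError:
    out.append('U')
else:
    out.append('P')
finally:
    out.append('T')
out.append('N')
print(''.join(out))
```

Execution trace: 'A' (try body) → 'J' (except StopIteration) → 'T' (finally) → 'N' (after the try/except). Output: AJTN

Answer: AJTN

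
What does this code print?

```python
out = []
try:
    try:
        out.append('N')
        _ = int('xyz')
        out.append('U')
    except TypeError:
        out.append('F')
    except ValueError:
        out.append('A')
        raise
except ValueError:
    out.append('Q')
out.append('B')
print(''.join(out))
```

Execution trace: 'N' (try body) → 'A' (except ValueError) → 'Q' (outer except ValueError) → 'B' (after the try/except). Output: NAQB

Answer: NAQB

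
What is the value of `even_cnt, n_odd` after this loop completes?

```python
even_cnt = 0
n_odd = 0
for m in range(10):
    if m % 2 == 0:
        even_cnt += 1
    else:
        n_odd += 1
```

Count evens and odds in range(10)
`even_cnt, n_odd` takes the values: (0, 0) → (1, 0) → (1, 1) → (2, 1) → (2, 2) → (3, 2) → (3, 3) → (4, 3) → (4, 4) → (5, 4) → (5, 5)

Answer: 5, 5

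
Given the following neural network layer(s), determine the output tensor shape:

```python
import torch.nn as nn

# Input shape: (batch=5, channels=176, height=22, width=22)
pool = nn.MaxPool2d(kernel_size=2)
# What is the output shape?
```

Input: (5, 176, 22, 22) -> Output: (5, 176, 11, 11)

Answer: (5, 176, 11, 11)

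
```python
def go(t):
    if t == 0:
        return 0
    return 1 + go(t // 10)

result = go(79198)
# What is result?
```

Count of digits of 79198: 5

Answer: 5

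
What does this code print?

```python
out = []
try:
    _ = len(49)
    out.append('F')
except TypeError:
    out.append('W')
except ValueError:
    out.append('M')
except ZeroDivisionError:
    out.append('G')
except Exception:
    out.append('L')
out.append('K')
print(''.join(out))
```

Execution trace: 'W' (except TypeError) → 'K' (after the try/except). Output: WK

Answer: WK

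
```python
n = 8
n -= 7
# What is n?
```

Trace:
`n = 8` → n = 8
`n -= 7` → n = 1
So n = 1

Answer: 1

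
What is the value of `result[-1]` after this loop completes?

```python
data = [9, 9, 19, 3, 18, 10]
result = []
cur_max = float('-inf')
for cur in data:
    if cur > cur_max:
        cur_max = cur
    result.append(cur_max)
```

Running max ends at 19
`result` takes the values: [] → [9] → [9, 9] → [9, 9, 19] → [9, 9, 19, 19] → [9, 9, 19, 19, 19] → [9, 9, 19, 19, 19, 19]
So `result[-1]` = 19

Answer: 19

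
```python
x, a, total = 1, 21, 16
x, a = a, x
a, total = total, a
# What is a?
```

Trace:
`x, a, total = 1, 21, 16` → x = 1; a = 21; total = 16
`x, a = a, x` → x = 21; a = 1
`a, total = total, a` → a = 16; total = 1
So a = 16

Answer: 16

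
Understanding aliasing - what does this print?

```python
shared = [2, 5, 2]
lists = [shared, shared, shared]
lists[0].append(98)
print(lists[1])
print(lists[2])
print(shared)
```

Key concept: list of same reference.
Step by step:
`shared = [2, 5, 2]` → shared = [2, 5, 2]
`lists = [shared, shared, shared]` → lists = [[2, 5, 2], [2, 5, 2], [2, 5, 2]]
`lists[0].append(98)` → shared = [2, 5, 2, 98]; lists = [[2, 5, 2, 98], [2, 5, 2, 98], [2, 5, 2, 98]]
`print(lists[1])` → prints [2, 5, 2, 98]
`print(lists[2])` → prints [2, 5, 2, 98]
`print(shared)` → prints [2, 5, 2, 98]

Answer:
[2, 5, 2, 98]
[2, 5, 2, 98]
[2, 5, 2, 98]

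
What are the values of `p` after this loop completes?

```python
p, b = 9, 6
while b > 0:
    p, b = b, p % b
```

GCD of 9 and 6
`p` takes the values: 9 → 6 → 3

Answer: 3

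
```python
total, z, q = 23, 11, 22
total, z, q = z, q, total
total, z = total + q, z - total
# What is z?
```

Trace:
`total, z, q = 23, 11, 22` → total = 23; z = 11; q = 22
`total, z, q = z, q, total` → total = 11; z = 22; q = 23
`total, z = total + q, z - total` → total = 34; z = 11
So z = 11

Answer: 11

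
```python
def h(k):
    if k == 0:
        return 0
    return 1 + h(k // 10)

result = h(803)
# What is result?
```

Count of digits of 803: 3

Answer: 3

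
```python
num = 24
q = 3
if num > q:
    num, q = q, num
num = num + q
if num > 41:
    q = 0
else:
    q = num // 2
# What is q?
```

Trace:
`num = 24` → num = 24
`q = 3` → q = 3
`if num > q: ...` → num > q is True → num = 3; q = 24
`num = num + q` → num = 27
`if num > 41: ...` → num > 41 is False, take else branch → q = 13
So q = 13

Answer: 13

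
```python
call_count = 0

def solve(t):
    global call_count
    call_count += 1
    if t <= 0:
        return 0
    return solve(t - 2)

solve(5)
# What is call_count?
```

Linear recursion stepping by 2: 4 calls from t=5 down to ≤0.

Answer: 4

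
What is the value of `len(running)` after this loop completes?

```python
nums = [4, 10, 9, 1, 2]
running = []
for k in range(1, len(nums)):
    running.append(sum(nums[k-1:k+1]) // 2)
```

Number of 2-element averages
`running` takes the values: [] → [7] → [7, 9] → [7, 9, 5] → [7, 9, 5, 1]
So `len(running)` = 4

Answer: 4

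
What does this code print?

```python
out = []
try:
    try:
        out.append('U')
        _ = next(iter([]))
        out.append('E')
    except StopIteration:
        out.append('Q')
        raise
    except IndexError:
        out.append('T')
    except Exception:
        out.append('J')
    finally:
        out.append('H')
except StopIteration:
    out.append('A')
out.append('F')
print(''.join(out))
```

Execution trace: 'U' (inner try body) → 'Q' (inner except StopIteration) → 'H' (inner finally) → 'A' (outer except StopIteration) → 'F' (after the try/except). Output: UQHAF

Answer: UQHAF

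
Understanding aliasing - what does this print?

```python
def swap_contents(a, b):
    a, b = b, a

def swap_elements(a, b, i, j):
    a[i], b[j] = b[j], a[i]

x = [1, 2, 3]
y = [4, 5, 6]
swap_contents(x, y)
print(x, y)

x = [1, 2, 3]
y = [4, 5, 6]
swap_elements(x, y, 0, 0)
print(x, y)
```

Key concept: parameter rebinding vs mutation.
Step by step:
`x = [1, 2, 3]` → x = [1, 2, 3]
`y = [4, 5, 6]` → y = [4, 5, 6]
`swap_contents(x, y)` → no visible change to tracked variables
`print(x, y)` → prints [1, 2, 3] [4, 5, 6]
`x = [1, 2, 3]` → x = [1, 2, 3]
`y = [4, 5, 6]` → y = [4, 5, 6]
`swap_elements(x, y, 0, 0)` → x = [4, 2, 3]; y = [1, 5, 6]
`print(x, y)` → prints [4, 2, 3] [1, 5, 6]

Answer:
[1, 2, 3] [4, 5, 6]
[4, 2, 3] [1, 5, 6]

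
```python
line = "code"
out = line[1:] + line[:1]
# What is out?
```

Trace:
`line = "code"` → line = 'code'
`out = line[1:] + line[:1]` → out = 'odec'
So out = 'odec'

Answer: 'odec'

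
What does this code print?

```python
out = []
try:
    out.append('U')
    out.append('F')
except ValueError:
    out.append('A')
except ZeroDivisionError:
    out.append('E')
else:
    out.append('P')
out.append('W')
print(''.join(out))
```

Execution trace: 'U' (try body) → 'F' (try body, no exception) → 'P' (else) → 'W' (after the try/except). Output: UFPW

Answer: UFPW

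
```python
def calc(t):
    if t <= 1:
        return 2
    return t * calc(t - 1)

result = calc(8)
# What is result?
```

calc(8) = 8 * 7 * 6 * 5 * 4 * 3 * 2 * 2 = 80640

Answer: 80640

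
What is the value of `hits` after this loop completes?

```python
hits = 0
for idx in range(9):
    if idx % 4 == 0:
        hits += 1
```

Count numbers divisible by 4 in range(9)
`hits` takes the values: 0 → 1 → 2 → 3

Answer: 3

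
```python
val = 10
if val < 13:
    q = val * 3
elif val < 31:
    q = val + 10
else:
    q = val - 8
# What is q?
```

Trace:
`val = 10` → val = 10
`if val < 13: ...` → val < 13 is True → q = 30
So q = 30

Answer: 30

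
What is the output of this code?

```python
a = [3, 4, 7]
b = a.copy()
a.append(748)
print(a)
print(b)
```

Key concept: list.copy() creates independent copy.
Step by step:
`a = [3, 4, 7]` → a = [3, 4, 7]
`b = a.copy()` → b = [3, 4, 7]
`a.append(748)` → a = [3, 4, 7, 748]
`print(a)` → prints [3, 4, 7, 748]
`print(b)` → prints [3, 4, 7]

Answer:
[3, 4, 7, 748]
[3, 4, 7]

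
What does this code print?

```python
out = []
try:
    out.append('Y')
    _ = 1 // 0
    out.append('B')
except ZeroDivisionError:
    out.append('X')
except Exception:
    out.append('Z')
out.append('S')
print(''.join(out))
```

Execution trace: 'Y' (try body) → 'X' (except ZeroDivisionError) → 'S' (after the try/except). Output: YXS

Answer: YXS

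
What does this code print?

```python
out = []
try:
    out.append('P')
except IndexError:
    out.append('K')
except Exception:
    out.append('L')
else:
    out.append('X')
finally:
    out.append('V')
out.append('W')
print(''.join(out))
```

Execution trace: 'P' (try body, no exception) → 'X' (else) → 'V' (finally) → 'W' (after the try/except). Output: PXVW

Answer: PXVW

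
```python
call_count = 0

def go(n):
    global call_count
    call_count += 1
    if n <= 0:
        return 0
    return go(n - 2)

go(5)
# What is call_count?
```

Linear recursion stepping by 2: 4 calls from n=5 down to ≤0.

Answer: 4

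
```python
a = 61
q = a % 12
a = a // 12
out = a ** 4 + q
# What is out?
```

Trace:
`a = 61` → a = 61
`q = a % 12` → q = 1
`a = a // 12` → a = 5
`out = a ** 4 + q` → out = 626
So out = 626

Answer: 626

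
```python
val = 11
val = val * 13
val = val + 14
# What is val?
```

Trace:
`val = 11` → val = 11
`val = val * 13` → val = 143
`val = val + 14` → val = 157
So val = 157

Answer: 157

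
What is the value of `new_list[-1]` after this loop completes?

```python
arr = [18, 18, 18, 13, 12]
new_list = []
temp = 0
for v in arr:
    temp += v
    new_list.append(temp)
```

Cumulative sum ends at 79
`new_list` takes the values: [] → [18] → [18, 36] → [18, 36, 54] → [18, 36, 54, 67] → [18, 36, 54, 67, 79]
So `new_list[-1]` = 79

Answer: 79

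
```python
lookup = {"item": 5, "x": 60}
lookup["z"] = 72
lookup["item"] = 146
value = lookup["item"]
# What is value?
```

Trace:
`lookup = {"item": 5, "x": 60}` → lookup = {'item': 5, 'x': 60}
`lookup["z"] = 72` → lookup = {'item': 5, 'x': 60, 'z': 72}
`lookup["item"] = 146` → lookup = {'item': 146, 'x': 60, 'z': 72}
`value = lookup["item"]` → value = 146
So value = 146

Answer: 146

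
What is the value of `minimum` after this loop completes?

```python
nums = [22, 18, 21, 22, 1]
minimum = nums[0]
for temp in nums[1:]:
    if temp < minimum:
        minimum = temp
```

Minimum of [22, 18, 21, 22, 1]
`minimum` takes the values: 22 → 18 → 1

Answer: 1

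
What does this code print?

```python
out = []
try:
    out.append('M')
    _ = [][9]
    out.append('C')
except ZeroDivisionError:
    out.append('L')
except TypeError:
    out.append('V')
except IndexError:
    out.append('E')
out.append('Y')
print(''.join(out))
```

Execution trace: 'M' (try body) → 'E' (except IndexError) → 'Y' (after the try/except). Output: MEY

Answer: MEY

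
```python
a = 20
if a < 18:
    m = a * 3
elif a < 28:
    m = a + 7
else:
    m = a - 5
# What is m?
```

Trace:
`a = 20` → a = 20
`if a < 18: ...` → a < 18 is False, a < 28 is True → m = 27
So m = 27

Answer: 27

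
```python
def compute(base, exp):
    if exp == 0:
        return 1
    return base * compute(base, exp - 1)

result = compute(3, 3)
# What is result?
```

compute(3, 3) = 3 * 3 * 3 = 27

Answer: 27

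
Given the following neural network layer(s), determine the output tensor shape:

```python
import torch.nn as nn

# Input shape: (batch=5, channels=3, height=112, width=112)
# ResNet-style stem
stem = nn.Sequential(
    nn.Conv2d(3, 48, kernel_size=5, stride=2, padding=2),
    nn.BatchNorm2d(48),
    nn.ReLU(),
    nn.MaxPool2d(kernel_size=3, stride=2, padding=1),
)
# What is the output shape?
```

Input: (5, 3, 112, 112) -> after Conv2d 5x5 stride=2: (5, 48, 56, 56) -> Output: (5, 48, 28, 28)

Answer: (5, 48, 28, 28)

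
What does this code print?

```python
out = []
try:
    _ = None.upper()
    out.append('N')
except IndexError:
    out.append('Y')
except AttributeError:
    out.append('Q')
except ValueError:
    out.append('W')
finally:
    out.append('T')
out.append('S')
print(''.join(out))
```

Execution trace: 'Q' (except AttributeError) → 'T' (finally) → 'S' (after the try/except). Output: QTS

Answer: QTS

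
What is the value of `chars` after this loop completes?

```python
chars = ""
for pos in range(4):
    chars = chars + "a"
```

Repeat 'a' 4 times
`chars` takes the values: "" → "a" → "aa" → "aaa" → "aaaa"

Answer: "aaaa"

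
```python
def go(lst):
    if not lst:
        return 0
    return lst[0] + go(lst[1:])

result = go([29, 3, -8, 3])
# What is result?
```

29 + 3 + (-8) + 3 + 0 = 27

Answer: 27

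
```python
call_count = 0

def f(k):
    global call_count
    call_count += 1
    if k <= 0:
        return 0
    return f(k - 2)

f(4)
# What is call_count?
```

Linear recursion stepping by 2: 3 calls from k=4 down to ≤0.

Answer: 3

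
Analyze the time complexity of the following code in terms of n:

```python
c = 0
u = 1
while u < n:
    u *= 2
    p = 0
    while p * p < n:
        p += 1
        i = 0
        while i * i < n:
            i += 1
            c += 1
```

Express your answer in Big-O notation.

Each loop level contributes: log n × √n × √n. Multiplying the contributions gives O(n log n).

Answer: O(n log n)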